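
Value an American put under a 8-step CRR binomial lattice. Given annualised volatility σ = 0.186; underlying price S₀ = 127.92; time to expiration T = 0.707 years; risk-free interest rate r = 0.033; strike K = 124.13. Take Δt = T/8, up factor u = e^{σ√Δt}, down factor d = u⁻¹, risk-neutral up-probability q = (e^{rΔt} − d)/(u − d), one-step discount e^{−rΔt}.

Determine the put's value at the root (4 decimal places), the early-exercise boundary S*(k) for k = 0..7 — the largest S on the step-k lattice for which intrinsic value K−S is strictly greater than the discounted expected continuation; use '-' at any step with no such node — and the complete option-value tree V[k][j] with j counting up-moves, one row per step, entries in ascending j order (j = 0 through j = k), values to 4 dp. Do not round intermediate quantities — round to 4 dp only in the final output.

params: Δt=0.08837 u=1.05685 d=0.94621 q=0.51258 e^(-rΔt)=0.99709
t_8 payoffs: 41.9384 32.3273 21.5924 9.6022 0.0000 0.0000 0.0000 0.0000 0.0000
t_7: node(7,0) S=86.8643 payoff=37.2657 vs cont=36.9042 → 37.2657 [stop]  node(7,1) S=97.0218 payoff=27.1082 vs cont=26.7468 → 27.1082 [stop]  node(7,2) S=108.3670 payoff=15.7630 vs cont=15.4016 → 15.7630 [stop]  node(7,3) S=121.0388 payoff=3.0912 vs cont=4.6667 → 4.6667 [wait]  node(7,4) S=135.1924 payoff=0.0000 vs cont=0.0000 → 0.0000 [wait]  node(7,5) S=151.0011 payoff=0.0000 vs cont=0.0000 → 0.0000 [wait]  node(7,6) S=168.6583 payoff=0.0000 vs cont=0.0000 → 0.0000 [wait]  node(7,7) S=188.3803 payoff=0.0000 vs cont=0.0000 → 0.0000 [wait]  ⇒ S*(7)=108.3670
t_6: node(6,0) S=91.8027 payoff=32.3273 vs cont=31.9659 → 32.3273 [stop]  node(6,1) S=102.5376 payoff=21.5924 vs cont=21.2309 → 21.5924 [stop]  node(6,2) S=114.5278 payoff=9.6022 vs cont=10.0460 → 10.0460 [wait]  node(6,3) S=127.9200 payoff=0.0000 vs cont=2.2680 → 2.2680 [wait]  node(6,4) S=142.8783 payoff=0.0000 vs cont=0.0000 → 0.0000 [wait]  node(6,5) S=159.5857 payoff=0.0000 vs cont=0.0000 → 0.0000 [wait]  node(6,6) S=178.2467 payoff=0.0000 vs cont=0.0000 → 0.0000 [wait]  ⇒ S*(6)=102.5376
t_5: node(5,0) S=97.0218 payoff=27.1082 vs cont=26.7468 → 27.1082 [stop]  node(5,1) S=108.3670 payoff=15.7630 vs cont=15.6284 → 15.7630 [stop]  node(5,2) S=121.0388 payoff=3.0912 vs cont=6.0416 → 6.0416 [wait]  node(5,3) S=135.1924 payoff=0.0000 vs cont=1.1023 → 1.1023 [wait]  node(5,4) S=151.0011 payoff=0.0000 vs cont=0.0000 → 0.0000 [wait]  node(5,5) S=168.6583 payoff=0.0000 vs cont=0.0000 → 0.0000 [wait]  ⇒ S*(5)=108.3670
t_4: node(4,0) S=102.5376 payoff=21.5924 vs cont=21.2309 → 21.5924 [stop]  node(4,1) S=114.5278 payoff=9.6022 vs cont=10.7486 → 10.7486 [wait]  node(4,2) S=127.9200 payoff=0.0000 vs cont=3.4996 → 3.4996 [wait]  node(4,3) S=142.8783 payoff=0.0000 vs cont=0.5357 → 0.5357 [wait]  node(4,4) S=159.5857 payoff=0.0000 vs cont=0.0000 → 0.0000 [wait]  ⇒ S*(4)=102.5376
t_3: node(3,0) S=108.3670 payoff=15.7630 vs cont=15.9875 → 15.9875 [wait]  node(3,1) S=121.0388 payoff=3.0912 vs cont=7.0125 → 7.0125 [wait]  node(3,2) S=135.1924 payoff=0.0000 vs cont=1.9746 → 1.9746 [wait]  node(3,3) S=151.0011 payoff=0.0000 vs cont=0.2604 → 0.2604 [wait]  ⇒ S*(3)=-
t_2: node(2,0) S=114.5278 payoff=9.6022 vs cont=11.3539 → 11.3539 [wait]  node(2,1) S=127.9200 payoff=0.0000 vs cont=4.4173 → 4.4173 [wait]  node(2,2) S=142.8783 payoff=0.0000 vs cont=1.0927 → 1.0927 [wait]  ⇒ S*(2)=-
t_1: node(1,0) S=121.0388 payoff=3.0912 vs cont=7.7757 → 7.7757 [wait]  node(1,1) S=135.1924 payoff=0.0000 vs cont=2.7053 → 2.7053 [wait]  ⇒ S*(1)=-
t_0: node(0,0) S=127.9200 payoff=0.0000 vs cont=5.1616 → 5.1616 [wait]  ⇒ S*(0)=-

price = 5.1616
boundary = - - - - 102.5376 108.3670 102.5376 108.3670
tree:
5.1616
7.7757 2.7053
11.3539 4.4173 1.0927
15.9875 7.0125 1.9746 0.2604
21.5924 10.7486 3.4996 0.5357 0.0000
27.1082 15.7630 6.0416 1.1023 0.0000 0.0000
32.3273 21.5924 10.0460 2.2680 0.0000 0.0000 0.0000
37.2657 27.1082 15.7630 4.6667 0.0000 0.0000 0.0000 0.0000
41.9384 32.3273 21.5924 9.6022 0.0000 0.0000 0.0000 0.0000 0.0000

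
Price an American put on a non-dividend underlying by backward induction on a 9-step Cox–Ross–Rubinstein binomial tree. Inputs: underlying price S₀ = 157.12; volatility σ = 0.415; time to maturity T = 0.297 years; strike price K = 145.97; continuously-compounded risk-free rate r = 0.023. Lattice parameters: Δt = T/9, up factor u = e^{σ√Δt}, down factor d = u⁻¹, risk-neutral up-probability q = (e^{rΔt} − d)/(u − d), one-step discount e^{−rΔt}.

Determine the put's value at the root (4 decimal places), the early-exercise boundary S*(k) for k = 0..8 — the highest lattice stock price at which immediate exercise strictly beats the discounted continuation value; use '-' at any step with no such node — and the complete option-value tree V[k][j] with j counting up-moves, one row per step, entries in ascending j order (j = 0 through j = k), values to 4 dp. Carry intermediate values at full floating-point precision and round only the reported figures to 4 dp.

Δt=0.03300, u=1.07830, d=0.92738, q=0.48619, disc=e^(-rΔt)=0.99924
k=9 terminal: V=max(K-S,0) → 66.2506 53.2772 38.1927 20.6533 0.2596 0.0000 0.0000 0.0000 0.0000 0.0000
k=8: j=0 S=85.9617 intr=60.0083 cont=59.8975 V=60.0083[EX]; j=1 S=99.9509 intr=46.0191 cont=45.9084 V=46.0191[EX]; j=2 S=116.2166 intr=29.7534 cont=29.6426 V=29.7534[EX]; j=3 S=135.1294 intr=10.8406 cont=10.7298 V=10.8406[EX]; j=4 S=157.1200 intr=0.0000 cont=0.1333 V=0.1333[hold]; j=5 S=182.6893 intr=0.0000 cont=0.0000 V=0.0000[hold]; j=6 S=212.4197 intr=0.0000 cont=0.0000 V=0.0000[hold]; j=7 S=246.9883 intr=0.0000 cont=0.0000 V=0.0000[hold]; j=8 S=287.1825 intr=0.0000 cont=0.0000 V=0.0000[hold]  S*(8)=135.1294
k=7: j=0 S=92.6928 intr=53.2772 cont=53.1665 V=53.2772[EX]; j=1 S=107.7773 intr=38.1927 cont=38.0819 V=38.1927[EX]; j=2 S=125.3167 intr=20.6533 cont=20.5425 V=20.6533[EX]; j=3 S=145.7104 intr=0.2596 cont=5.6305 V=5.6305[hold]; j=4 S=169.4230 intr=0.0000 cont=0.0684 V=0.0684[hold]; j=5 S=196.9944 intr=0.0000 cont=0.0000 V=0.0000[hold]; j=6 S=229.0527 intr=0.0000 cont=0.0000 V=0.0000[hold]; j=7 S=266.3282 intr=0.0000 cont=0.0000 V=0.0000[hold]  S*(7)=125.3167
k=6: j=0 S=99.9509 intr=46.0191 cont=45.9084 V=46.0191[EX]; j=1 S=116.2166 intr=29.7534 cont=29.6426 V=29.7534[EX]; j=2 S=135.1294 intr=10.8406 cont=13.3392 V=13.3392[hold]; j=3 S=157.1200 intr=0.0000 cont=2.9240 V=2.9240[hold]; j=4 S=182.6893 intr=0.0000 cont=0.0351 V=0.0351[hold]; j=5 S=212.4197 intr=0.0000 cont=0.0000 V=0.0000[hold]; j=6 S=246.9883 intr=0.0000 cont=0.0000 V=0.0000[hold]  S*(6)=116.2166
k=5: j=0 S=107.7773 intr=38.1927 cont=38.0819 V=38.1927[EX]; j=1 S=125.3167 intr=20.6533 cont=21.7564 V=21.7564[hold]; j=2 S=145.7104 intr=0.2596 cont=8.2691 V=8.2691[hold]; j=3 S=169.4230 intr=0.0000 cont=1.5183 V=1.5183[hold]; j=4 S=196.9944 intr=0.0000 cont=0.0180 V=0.0180[hold]; j=5 S=229.0527 intr=0.0000 cont=0.0000 V=0.0000[hold]  S*(5)=107.7773
k=4: j=0 S=116.2166 intr=29.7534 cont=30.1786 V=30.1786[hold]; j=1 S=135.1294 intr=10.8406 cont=15.1874 V=15.1874[hold]; j=2 S=157.1200 intr=0.0000 cont=4.9831 V=4.9831[hold]; j=3 S=182.6893 intr=0.0000 cont=0.7883 V=0.7883[hold]; j=4 S=212.4197 intr=0.0000 cont=0.0093 V=0.0093[hold]  S*(4)=-
k=3: j=0 S=125.3167 intr=20.6533 cont=22.8726 V=22.8726[hold]; j=1 S=145.7104 intr=0.2596 cont=10.2184 V=10.2184[hold]; j=2 S=169.4230 intr=0.0000 cont=2.9414 V=2.9414[hold]; j=3 S=196.9944 intr=0.0000 cont=0.4092 V=0.4092[hold]  S*(3)=-
k=2: j=0 S=135.1294 intr=10.8406 cont=16.7076 V=16.7076[hold]; j=1 S=157.1200 intr=0.0000 cont=6.6753 V=6.6753[hold]; j=2 S=182.6893 intr=0.0000 cont=1.7090 V=1.7090[hold]  S*(2)=-
k=1: j=0 S=145.7104 intr=0.2596 cont=11.8210 V=11.8210[hold]; j=1 S=169.4230 intr=0.0000 cont=4.2575 V=4.2575[hold]  S*(1)=-
k=0: j=0 S=157.1200 intr=0.0000 cont=8.1375 V=8.1375[hold]  S*(0)=-

price = 8.1375
boundary = - - - - - 107.7773 116.2166 125.3167 135.1294
tree:
8.1375
11.8210 4.2575
16.7076 6.6753 1.7090
22.8726 10.2184 2.9414 0.4092
30.1786 15.1874 4.9831 0.7883 0.0093
38.1927 21.7564 8.2691 1.5183 0.0180 0.0000
46.0191 29.7534 13.3392 2.9240 0.0351 0.0000 0.0000
53.2772 38.1927 20.6533 5.6305 0.0684 0.0000 0.0000 0.0000
60.0083 46.0191 29.7534 10.8406 0.1333 0.0000 0.0000 0.0000 0.0000
66.2506 53.2772 38.1927 20.6533 0.2596 0.0000 0.0000 0.0000 0.0000 0.0000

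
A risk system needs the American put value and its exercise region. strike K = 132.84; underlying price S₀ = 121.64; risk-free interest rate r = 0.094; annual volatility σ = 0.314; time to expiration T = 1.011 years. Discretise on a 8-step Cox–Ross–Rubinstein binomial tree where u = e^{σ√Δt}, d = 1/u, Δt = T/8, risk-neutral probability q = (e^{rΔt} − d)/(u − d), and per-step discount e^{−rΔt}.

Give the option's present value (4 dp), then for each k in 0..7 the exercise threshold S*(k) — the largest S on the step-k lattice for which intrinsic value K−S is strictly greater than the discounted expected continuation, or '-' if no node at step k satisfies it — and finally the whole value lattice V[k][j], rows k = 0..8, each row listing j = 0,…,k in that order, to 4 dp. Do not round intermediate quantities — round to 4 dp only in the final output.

params: Δt=0.12637 u=1.11809 d=0.89438 q=0.52554 e^(-rΔt)=0.98819
t_8 payoffs: 83.0373 70.5801 55.0069 35.5383 11.2000 0.0000 0.0000 0.0000 0.0000
t_7: node(7,0) S=55.6840 payoff=77.1560 vs cont=75.5873 → 77.1560 [stop]  node(7,1) S=69.6124 payoff=63.2276 vs cont=61.6589 → 63.2276 [stop]  node(7,2) S=87.0247 payoff=45.8153 vs cont=44.2466 → 45.8153 [stop]  node(7,3) S=108.7924 payoff=24.0476 vs cont=22.4789 → 24.0476 [stop]  node(7,4) S=136.0048 payoff=0.0000 vs cont=5.2512 → 5.2512 [wait]  node(7,5) S=170.0241 payoff=0.0000 vs cont=0.0000 → 0.0000 [wait]  node(7,6) S=212.5526 payoff=0.0000 vs cont=0.0000 → 0.0000 [wait]  node(7,7) S=265.7188 payoff=0.0000 vs cont=0.0000 → 0.0000 [wait]  ⇒ S*(7)=108.7924
t_6: node(6,0) S=62.2599 payoff=70.5801 vs cont=69.0114 → 70.5801 [stop]  node(6,1) S=77.8331 payoff=55.0069 vs cont=53.4382 → 55.0069 [stop]  node(6,2) S=97.3017 payoff=35.5383 vs cont=33.9696 → 35.5383 [stop]  node(6,3) S=121.6400 payoff=11.2000 vs cont=14.0020 → 14.0020 [wait]  node(6,4) S=152.0661 payoff=0.0000 vs cont=2.4621 → 2.4621 [wait]  node(6,5) S=190.1027 payoff=0.0000 vs cont=0.0000 → 0.0000 [wait]  node(6,6) S=237.6536 payoff=0.0000 vs cont=0.0000 → 0.0000 [wait]  ⇒ S*(6)=97.3017
t_5: node(5,0) S=69.6124 payoff=63.2276 vs cont=61.6589 → 63.2276 [stop]  node(5,1) S=87.0247 payoff=45.8153 vs cont=44.2466 → 45.8153 [stop]  node(5,2) S=108.7924 payoff=24.0476 vs cont=23.9341 → 24.0476 [stop]  node(5,3) S=136.0048 payoff=0.0000 vs cont=7.8436 → 7.8436 [wait]  node(5,4) S=170.0241 payoff=0.0000 vs cont=1.1544 → 1.1544 [wait]  node(5,5) S=212.5526 payoff=0.0000 vs cont=0.0000 → 0.0000 [wait]  ⇒ S*(5)=108.7924
t_4: node(4,0) S=77.8331 payoff=55.0069 vs cont=53.4382 → 55.0069 [stop]  node(4,1) S=97.3017 payoff=35.5383 vs cont=33.9696 → 35.5383 [stop]  node(4,2) S=121.6400 payoff=11.2000 vs cont=15.3484 → 15.3484 [wait]  node(4,3) S=152.0661 payoff=0.0000 vs cont=4.2770 → 4.2770 [wait]  node(4,4) S=190.1027 payoff=0.0000 vs cont=0.5412 → 0.5412 [wait]  ⇒ S*(4)=97.3017
t_3: node(3,0) S=87.0247 payoff=45.8153 vs cont=44.2466 → 45.8153 [stop]  node(3,1) S=108.7924 payoff=24.0476 vs cont=24.6333 → 24.6333 [wait]  node(3,2) S=136.0048 payoff=0.0000 vs cont=9.4174 → 9.4174 [wait]  node(3,3) S=170.0241 payoff=0.0000 vs cont=2.2864 → 2.2864 [wait]  ⇒ S*(3)=87.0247
t_2: node(2,0) S=97.3017 payoff=35.5383 vs cont=34.2738 → 35.5383 [stop]  node(2,1) S=121.6400 payoff=11.2000 vs cont=16.4403 → 16.4403 [wait]  node(2,2) S=152.0661 payoff=0.0000 vs cont=5.6028 → 5.6028 [wait]  ⇒ S*(2)=97.3017
t_1: node(1,0) S=108.7924 payoff=24.0476 vs cont=25.2004 → 25.2004 [wait]  node(1,1) S=136.0048 payoff=0.0000 vs cont=10.6179 → 10.6179 [wait]  ⇒ S*(1)=-
t_0: node(0,0) S=121.6400 payoff=11.2000 vs cont=17.3296 → 17.3296 [wait]  ⇒ S*(0)=-

price = 17.3296
boundary = - - 97.3017 87.0247 97.3017 108.7924 97.3017 108.7924
tree:
17.3296
25.2004 10.6179
35.5383 16.4403 5.6028
45.8153 24.6333 9.4174 2.2864
55.0069 35.5383 15.3484 4.2770 0.5412
63.2276 45.8153 24.0476 7.8436 1.1544 0.0000
70.5801 55.0069 35.5383 14.0020 2.4621 0.0000 0.0000
77.1560 63.2276 45.8153 24.0476 5.2512 0.0000 0.0000 0.0000
83.0373 70.5801 55.0069 35.5383 11.2000 0.0000 0.0000 0.0000 0.0000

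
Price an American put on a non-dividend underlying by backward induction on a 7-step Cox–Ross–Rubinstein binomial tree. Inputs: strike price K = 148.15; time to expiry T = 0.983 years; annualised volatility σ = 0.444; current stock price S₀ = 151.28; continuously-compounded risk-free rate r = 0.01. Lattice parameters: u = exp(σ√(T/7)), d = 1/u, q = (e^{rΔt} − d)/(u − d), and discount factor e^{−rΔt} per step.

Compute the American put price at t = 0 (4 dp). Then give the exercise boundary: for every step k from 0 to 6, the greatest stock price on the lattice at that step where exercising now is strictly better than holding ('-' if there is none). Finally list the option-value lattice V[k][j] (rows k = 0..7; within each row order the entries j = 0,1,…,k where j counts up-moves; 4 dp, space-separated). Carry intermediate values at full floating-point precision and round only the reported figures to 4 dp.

Δt=0.14043, u=1.18103, d=0.84672, q=0.46270, disc=e^(-rΔt)=0.99860
k=7 terminal: V=max(K-S,0) → 100.9475 82.3109 56.3161 20.0580 0.0000 0.0000 0.0000 0.0000
k=6: j=0 S=55.7474 intr=92.4026 cont=92.1947 V=92.4026[EX]; j=1 S=77.7577 intr=70.3923 cont=70.1844 V=70.3923[EX]; j=2 S=108.4582 intr=39.6918 cont=39.4839 V=39.6918[EX]; j=3 S=151.2800 intr=0.0000 cont=10.7620 V=10.7620[hold]; j=4 S=211.0088 intr=0.0000 cont=0.0000 V=0.0000[hold]; j=5 S=294.3199 intr=0.0000 cont=0.0000 V=0.0000[hold]; j=6 S=410.5240 intr=0.0000 cont=0.0000 V=0.0000[hold]  S*(6)=108.4582
k=5: j=0 S=65.8391 intr=82.3109 cont=82.1030 V=82.3109[EX]; j=1 S=91.8339 intr=56.3161 cont=56.1082 V=56.3161[EX]; j=2 S=128.0920 intr=20.0580 cont=26.2689 V=26.2689[hold]; j=3 S=178.6656 intr=0.0000 cont=5.7743 V=5.7743[hold]; j=4 S=249.2069 intr=0.0000 cont=0.0000 V=0.0000[hold]; j=5 S=347.5994 intr=0.0000 cont=0.0000 V=0.0000[hold]  S*(5)=91.8339
k=4: j=0 S=77.7577 intr=70.3923 cont=70.1844 V=70.3923[EX]; j=1 S=108.4582 intr=39.6918 cont=42.3537 V=42.3537[hold]; j=2 S=151.2800 intr=0.0000 cont=16.7624 V=16.7624[hold]; j=3 S=211.0088 intr=0.0000 cont=3.0981 V=3.0981[hold]; j=4 S=294.3199 intr=0.0000 cont=0.0000 V=0.0000[hold]  S*(4)=77.7577
k=3: j=0 S=91.8339 intr=56.3161 cont=57.3381 V=57.3381[hold]; j=1 S=128.0920 intr=20.0580 cont=30.4697 V=30.4697[hold]; j=2 S=178.6656 intr=0.0000 cont=10.4253 V=10.4253[hold]; j=3 S=249.2069 intr=0.0000 cont=1.6623 V=1.6623[hold]  S*(3)=-
k=2: j=0 S=108.4582 intr=39.6918 cont=44.8430 V=44.8430[hold]; j=1 S=151.2800 intr=0.0000 cont=21.1653 V=21.1653[hold]; j=2 S=211.0088 intr=0.0000 cont=6.3617 V=6.3617[hold]  S*(2)=-
k=1: j=0 S=128.0920 intr=20.0580 cont=33.8397 V=33.8397[hold]; j=1 S=178.6656 intr=0.0000 cont=14.2955 V=14.2955[hold]  S*(1)=-
k=0: j=0 S=151.2800 intr=0.0000 cont=24.7618 V=24.7618[hold]  S*(0)=-

price = 24.7618
boundary = - - - - 77.7577 91.8339 108.4582
tree:
24.7618
33.8397 14.2955
44.8430 21.1653 6.3617
57.3381 30.4697 10.4253 1.6623
70.3923 42.3537 16.7624 3.0981 0.0000
82.3109 56.3161 26.2689 5.7743 0.0000 0.0000
92.4026 70.3923 39.6918 10.7620 0.0000 0.0000 0.0000
100.9475 82.3109 56.3161 20.0580 0.0000 0.0000 0.0000 0.0000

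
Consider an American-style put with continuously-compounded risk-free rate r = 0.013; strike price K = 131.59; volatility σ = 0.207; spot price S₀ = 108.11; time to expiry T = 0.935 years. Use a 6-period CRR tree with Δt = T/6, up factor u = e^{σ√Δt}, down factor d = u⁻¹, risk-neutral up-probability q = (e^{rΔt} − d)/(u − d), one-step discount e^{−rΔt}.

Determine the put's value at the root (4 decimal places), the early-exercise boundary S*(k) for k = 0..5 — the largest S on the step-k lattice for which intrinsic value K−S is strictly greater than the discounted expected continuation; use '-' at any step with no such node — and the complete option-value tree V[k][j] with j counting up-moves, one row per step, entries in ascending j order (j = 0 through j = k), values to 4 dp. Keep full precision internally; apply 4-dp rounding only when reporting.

Δt=0.15583  u=1.08515  d=0.92153  q=0.49198  discount=0.99798
step 6 (expiry): payoffs max(K−S,0) = 65.3781 53.6226 39.7801 23.4800 4.2859 0.0000 0.0000
step 5: (k=5,j=0): S=71.8496, (K−S)⁺=59.7404, hold=59.4741 ⇒ V=59.7404 exercise | (k=5,j=1): S=84.6060, (K−S)⁺=46.9840, hold=46.7177 ⇒ V=46.9840 exercise | (k=5,j=2): S=99.6271, (K−S)⁺=31.9629, hold=31.6966 ⇒ V=31.9629 exercise | (k=5,j=3): S=117.3152, (K−S)⁺=14.2748, hold=14.0085 ⇒ V=14.2748 exercise | (k=5,j=4): S=138.1436, (K−S)⁺=0.0000, hold=2.1729 ⇒ V=2.1729 continue | (k=5,j=5): S=162.6699, (K−S)⁺=0.0000, hold=0.0000 ⇒ V=0.0000 continue  boundary S*=117.3152
step 4: (k=4,j=0): S=77.9674, (K−S)⁺=53.6226, hold=53.3563 ⇒ V=53.6226 exercise | (k=4,j=1): S=91.8099, (K−S)⁺=39.7801, hold=39.5138 ⇒ V=39.7801 exercise | (k=4,j=2): S=108.1100, (K−S)⁺=23.4800, hold=23.2137 ⇒ V=23.4800 exercise | (k=4,j=3): S=127.3041, (K−S)⁺=4.2859, hold=8.3041 ⇒ V=8.3041 continue | (k=4,j=4): S=149.9060, (K−S)⁺=0.0000, hold=1.1017 ⇒ V=1.1017 continue  boundary S*=108.1100
step 3: (k=3,j=0): S=84.6060, (K−S)⁺=46.9840, hold=46.7177 ⇒ V=46.9840 exercise | (k=3,j=1): S=99.6271, (K−S)⁺=31.9629, hold=31.6966 ⇒ V=31.9629 exercise | (k=3,j=2): S=117.3152, (K−S)⁺=14.2748, hold=15.9814 ⇒ V=15.9814 continue | (k=3,j=3): S=138.1436, (K−S)⁺=0.0000, hold=4.7510 ⇒ V=4.7510 continue  boundary S*=99.6271
step 2: (k=2,j=0): S=91.8099, (K−S)⁺=39.7801, hold=39.5138 ⇒ V=39.7801 exercise | (k=2,j=1): S=108.1100, (K−S)⁺=23.4800, hold=24.0516 ⇒ V=24.0516 continue | (k=2,j=2): S=127.3041, (K−S)⁺=4.2859, hold=10.4352 ⇒ V=10.4352 continue  boundary S*=91.8099
step 1: (k=1,j=0): S=99.6271, (K−S)⁺=31.9629, hold=31.9772 ⇒ V=31.9772 continue | (k=1,j=1): S=117.3152, (K−S)⁺=14.2748, hold=17.3175 ⇒ V=17.3175 continue  boundary S*=-
step 0: (k=0,j=0): S=108.1100, (K−S)⁺=23.4800, hold=24.7148 ⇒ V=24.7148 continue  boundary S*=-

price = 24.7148
boundary = - - 91.8099 99.6271 108.1100 117.3152
tree:
24.7148
31.9772 17.3175
39.7801 24.0516 10.4352
46.9840 31.9629 15.9814 4.7510
53.6226 39.7801 23.4800 8.3041 1.1017
59.7404 46.9840 31.9629 14.2748 2.1729 0.0000
65.3781 53.6226 39.7801 23.4800 4.2859 0.0000 0.0000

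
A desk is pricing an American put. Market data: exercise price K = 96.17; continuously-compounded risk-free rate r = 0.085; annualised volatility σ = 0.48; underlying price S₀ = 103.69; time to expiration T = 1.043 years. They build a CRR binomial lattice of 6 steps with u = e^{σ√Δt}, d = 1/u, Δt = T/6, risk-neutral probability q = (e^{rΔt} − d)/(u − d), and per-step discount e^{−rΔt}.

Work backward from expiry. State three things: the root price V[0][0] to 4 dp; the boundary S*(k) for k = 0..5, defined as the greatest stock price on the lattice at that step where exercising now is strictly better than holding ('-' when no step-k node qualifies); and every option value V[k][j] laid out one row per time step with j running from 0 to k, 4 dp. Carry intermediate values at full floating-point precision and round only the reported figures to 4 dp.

price = 12.4368
boundary = - - - 56.8844 69.4877 56.8844
tree:
12.4368
18.9567 5.9510
27.8968 10.1217 1.7409
39.2856 16.7562 3.4445 0.0000
49.6029 26.6823 6.8154 0.0000 0.0000
58.0490 39.2856 13.4852 0.0000 0.0000 0.0000
64.9631 49.6029 26.6823 0.0000 0.0000 0.0000 0.0000

params: Δt=0.17383 u=1.22156 d=0.81863 q=0.48708 e^(-rΔt)=0.98533
t_6 payoffs: 64.9631 49.6029 26.6823 0.0000 0.0000 0.0000 0.0000
t_5: node(5,0) S=38.1210 payoff=58.0490 vs cont=56.6384 → 58.0490 [stop]  node(5,1) S=56.8844 payoff=39.2856 vs cont=37.8750 → 39.2856 [stop]  node(5,2) S=84.8833 payoff=11.2867 vs cont=13.4852 → 13.4852 [wait]  node(5,3) S=126.6635 payoff=0.0000 vs cont=0.0000 → 0.0000 [wait]  node(5,4) S=189.0080 payoff=0.0000 vs cont=0.0000 → 0.0000 [wait]  node(5,5) S=282.0390 payoff=0.0000 vs cont=0.0000 → 0.0000 [wait]  ⇒ S*(5)=56.8844
t_4: node(4,0) S=46.5671 payoff=49.6029 vs cont=48.1924 → 49.6029 [stop]  node(4,1) S=69.4877 payoff=26.6823 vs cont=26.3269 → 26.6823 [stop]  node(4,2) S=103.6900 payoff=0.0000 vs cont=6.8154 → 6.8154 [wait]  node(4,3) S=154.7269 payoff=0.0000 vs cont=0.0000 → 0.0000 [wait]  node(4,4) S=230.8845 payoff=0.0000 vs cont=0.0000 → 0.0000 [wait]  ⇒ S*(4)=69.4877
t_3: node(3,0) S=56.8844 payoff=39.2856 vs cont=37.8750 → 39.2856 [stop]  node(3,1) S=84.8833 payoff=11.2867 vs cont=16.7562 → 16.7562 [wait]  node(3,2) S=126.6635 payoff=0.0000 vs cont=3.4445 → 3.4445 [wait]  node(3,3) S=189.0080 payoff=0.0000 vs cont=0.0000 → 0.0000 [wait]  ⇒ S*(3)=56.8844
t_2: node(2,0) S=69.4877 payoff=26.6823 vs cont=27.8968 → 27.8968 [wait]  node(2,1) S=103.6900 payoff=0.0000 vs cont=10.1217 → 10.1217 [wait]  node(2,2) S=154.7269 payoff=0.0000 vs cont=1.7409 → 1.7409 [wait]  ⇒ S*(2)=-
t_1: node(1,0) S=84.8833 payoff=11.2867 vs cont=18.9567 → 18.9567 [wait]  node(1,1) S=126.6635 payoff=0.0000 vs cont=5.9510 → 5.9510 [wait]  ⇒ S*(1)=-
t_0: node(0,0) S=103.6900 payoff=0.0000 vs cont=12.4368 → 12.4368 [wait]  ⇒ S*(0)=-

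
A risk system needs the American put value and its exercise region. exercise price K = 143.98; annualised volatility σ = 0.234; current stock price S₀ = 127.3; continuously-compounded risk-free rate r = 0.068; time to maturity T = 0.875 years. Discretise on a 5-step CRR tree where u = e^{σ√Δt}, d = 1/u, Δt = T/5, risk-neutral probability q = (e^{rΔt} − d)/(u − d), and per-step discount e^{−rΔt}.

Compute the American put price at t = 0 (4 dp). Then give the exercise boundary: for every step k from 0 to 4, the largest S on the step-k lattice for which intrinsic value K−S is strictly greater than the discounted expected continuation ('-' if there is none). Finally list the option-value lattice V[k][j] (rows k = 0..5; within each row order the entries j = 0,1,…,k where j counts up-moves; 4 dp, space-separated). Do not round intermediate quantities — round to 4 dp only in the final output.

price = 18.5520
boundary = - 115.4292 104.6653 115.4292 127.3000
tree:
18.5520
28.5508 10.3309
39.3147 17.5862 4.2957
49.0748 28.5508 8.5095 0.7525
57.9247 39.3147 16.6800 1.6432 0.0000
65.9495 49.0748 28.5508 3.5884 0.0000 0.0000

params: Δt=0.17500 u=1.10284 d=0.90675 q=0.53660 e^(-rΔt)=0.98817
t_5 payoffs: 65.9495 49.0748 28.5508 3.5884 0.0000 0.0000
t_4: node(4,0) S=86.0553 payoff=57.9247 vs cont=56.2215 → 57.9247 [stop]  node(4,1) S=104.6653 payoff=39.3147 vs cont=37.6114 → 39.3147 [stop]  node(4,2) S=127.3000 payoff=16.6800 vs cont=14.9768 → 16.6800 [stop]  node(4,3) S=154.8296 payoff=0.0000 vs cont=1.6432 → 1.6432 [wait]  node(4,4) S=188.3126 payoff=0.0000 vs cont=0.0000 → 0.0000 [wait]  ⇒ S*(4)=127.3000
t_3: node(3,0) S=94.9052 payoff=49.0748 vs cont=47.3716 → 49.0748 [stop]  node(3,1) S=115.4292 payoff=28.5508 vs cont=26.8476 → 28.5508 [stop]  node(3,2) S=140.3916 payoff=3.5884 vs cont=8.5095 → 8.5095 [wait]  node(3,3) S=170.7523 payoff=0.0000 vs cont=0.7525 → 0.7525 [wait]  ⇒ S*(3)=115.4292
t_2: node(2,0) S=104.6653 payoff=39.3147 vs cont=37.6114 → 39.3147 [stop]  node(2,1) S=127.3000 payoff=16.6800 vs cont=17.5862 → 17.5862 [wait]  node(2,2) S=154.8296 payoff=0.0000 vs cont=4.2957 → 4.2957 [wait]  ⇒ S*(2)=104.6653
t_1: node(1,0) S=115.4292 payoff=28.5508 vs cont=27.3281 → 28.5508 [stop]  node(1,1) S=140.3916 payoff=3.5884 vs cont=10.3309 → 10.3309 [wait]  ⇒ S*(1)=115.4292
t_0: node(0,0) S=127.3000 payoff=16.6800 vs cont=18.5520 → 18.5520 [wait]  ⇒ S*(0)=-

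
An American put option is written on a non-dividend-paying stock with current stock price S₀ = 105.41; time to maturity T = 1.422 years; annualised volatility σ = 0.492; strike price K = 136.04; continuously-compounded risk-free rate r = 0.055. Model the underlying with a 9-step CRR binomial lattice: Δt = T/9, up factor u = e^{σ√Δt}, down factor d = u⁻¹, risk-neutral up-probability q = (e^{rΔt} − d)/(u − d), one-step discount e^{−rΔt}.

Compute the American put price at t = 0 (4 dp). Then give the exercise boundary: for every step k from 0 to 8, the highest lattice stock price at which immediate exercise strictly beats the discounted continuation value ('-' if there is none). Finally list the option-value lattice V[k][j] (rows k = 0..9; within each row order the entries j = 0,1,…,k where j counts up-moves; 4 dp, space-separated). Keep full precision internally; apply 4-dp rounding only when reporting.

price = 40.6180
boundary = - - 71.2878 58.6249 71.2878 58.6249 71.2878 86.6859 105.4100
tree:
40.6180
52.0284 28.6761
64.7522 38.8360 17.9047
77.4151 51.0118 26.0097 9.2202
87.8287 64.7522 36.6699 14.6328 3.3702
96.3925 77.4151 49.8392 22.6989 5.9314 0.5837
103.4352 87.8287 64.7522 34.1715 10.3573 1.1182 0.0000
109.2268 96.3925 77.4151 49.3541 17.9152 2.1422 0.0000 0.0000
113.9897 103.4352 87.8287 64.7522 30.6300 4.1038 0.0000 0.0000 0.0000
117.9065 109.2268 96.3925 77.4151 49.3541 7.8615 0.0000 0.0000 0.0000 0.0000

Δt=0.15800  u=1.21600  d=0.82237  q=0.47344  discount=0.99135
step 9 (expiry): payoffs max(K−S,0) = 117.9065 109.2268 96.3925 77.4151 49.3541 7.8615 0.0000 0.0000 0.0000 0.0000
step 8: (k=8,j=0): S=22.0503, (K−S)⁺=113.9897, hold=112.8126 ⇒ V=113.9897 exercise | (k=8,j=1): S=32.6048, (K−S)⁺=103.4352, hold=102.2581 ⇒ V=103.4352 exercise | (k=8,j=2): S=48.2113, (K−S)⁺=87.8287, hold=86.6517 ⇒ V=87.8287 exercise | (k=8,j=3): S=71.2878, (K−S)⁺=64.7522, hold=63.5751 ⇒ V=64.7522 exercise | (k=8,j=4): S=105.4100, (K−S)⁺=30.6300, hold=29.4529 ⇒ V=30.6300 exercise | (k=8,j=5): S=155.8649, (K−S)⁺=0.0000, hold=4.1038 ⇒ V=4.1038 continue | (k=8,j=6): S=230.4703, (K−S)⁺=0.0000, hold=0.0000 ⇒ V=0.0000 continue | (k=8,j=7): S=340.7859, (K−S)⁺=0.0000, hold=0.0000 ⇒ V=0.0000 continue | (k=8,j=8): S=503.9044, (K−S)⁺=0.0000, hold=0.0000 ⇒ V=0.0000 continue  boundary S*=105.4100
step 7: (k=7,j=0): S=26.8132, (K−S)⁺=109.2268, hold=108.0497 ⇒ V=109.2268 exercise | (k=7,j=1): S=39.6475, (K−S)⁺=96.3925, hold=95.2155 ⇒ V=96.3925 exercise | (k=7,j=2): S=58.6249, (K−S)⁺=77.4151, hold=76.2381 ⇒ V=77.4151 exercise | (k=7,j=3): S=86.6859, (K−S)⁺=49.3541, hold=48.1770 ⇒ V=49.3541 exercise | (k=7,j=4): S=128.1785, (K−S)⁺=7.8615, hold=17.9152 ⇒ V=17.9152 continue | (k=7,j=5): S=189.5316, (K−S)⁺=0.0000, hold=2.1422 ⇒ V=2.1422 continue | (k=7,j=6): S=280.2517, (K−S)⁺=0.0000, hold=0.0000 ⇒ V=0.0000 continue | (k=7,j=7): S=414.3953, (K−S)⁺=0.0000, hold=0.0000 ⇒ V=0.0000 continue  boundary S*=86.6859
step 6: (k=6,j=0): S=32.6048, (K−S)⁺=103.4352, hold=102.2581 ⇒ V=103.4352 exercise | (k=6,j=1): S=48.2113, (K−S)⁺=87.8287, hold=86.6517 ⇒ V=87.8287 exercise | (k=6,j=2): S=71.2878, (K−S)⁺=64.7522, hold=63.5751 ⇒ V=64.7522 exercise | (k=6,j=3): S=105.4100, (K−S)⁺=30.6300, hold=34.1715 ⇒ V=34.1715 continue | (k=6,j=4): S=155.8649, (K−S)⁺=0.0000, hold=10.3573 ⇒ V=10.3573 continue | (k=6,j=5): S=230.4703, (K−S)⁺=0.0000, hold=1.1182 ⇒ V=1.1182 continue | (k=6,j=6): S=340.7859, (K−S)⁺=0.0000, hold=0.0000 ⇒ V=0.0000 continue  boundary S*=71.2878
step 5: (k=5,j=0): S=39.6475, (K−S)⁺=96.3925, hold=95.2155 ⇒ V=96.3925 exercise | (k=5,j=1): S=58.6249, (K−S)⁺=77.4151, hold=76.2381 ⇒ V=77.4151 exercise | (k=5,j=2): S=86.6859, (K−S)⁺=49.3541, hold=49.8392 ⇒ V=49.8392 continue | (k=5,j=3): S=128.1785, (K−S)⁺=7.8615, hold=22.6989 ⇒ V=22.6989 continue | (k=5,j=4): S=189.5316, (K−S)⁺=0.0000, hold=5.9314 ⇒ V=5.9314 continue | (k=5,j=5): S=280.2517, (K−S)⁺=0.0000, hold=0.5837 ⇒ V=0.5837 continue  boundary S*=58.6249
step 4: (k=4,j=0): S=48.2113, (K−S)⁺=87.8287, hold=86.6517 ⇒ V=87.8287 exercise | (k=4,j=1): S=71.2878, (K−S)⁺=64.7522, hold=63.8028 ⇒ V=64.7522 exercise | (k=4,j=2): S=105.4100, (K−S)⁺=30.6300, hold=36.6699 ⇒ V=36.6699 continue | (k=4,j=3): S=155.8649, (K−S)⁺=0.0000, hold=14.6328 ⇒ V=14.6328 continue | (k=4,j=4): S=230.4703, (K−S)⁺=0.0000, hold=3.3702 ⇒ V=3.3702 continue  boundary S*=71.2878
step 3: (k=3,j=0): S=58.6249, (K−S)⁺=77.4151, hold=76.2381 ⇒ V=77.4151 exercise | (k=3,j=1): S=86.6859, (K−S)⁺=49.3541, hold=51.0118 ⇒ V=51.0118 continue | (k=3,j=2): S=128.1785, (K−S)⁺=7.8615, hold=26.0097 ⇒ V=26.0097 continue | (k=3,j=3): S=189.5316, (K−S)⁺=0.0000, hold=9.2202 ⇒ V=9.2202 continue  boundary S*=58.6249
step 2: (k=2,j=0): S=71.2878, (K−S)⁺=64.7522, hold=64.3532 ⇒ V=64.7522 exercise | (k=2,j=1): S=105.4100, (K−S)⁺=30.6300, hold=38.8360 ⇒ V=38.8360 continue | (k=2,j=2): S=155.8649, (K−S)⁺=0.0000, hold=17.9047 ⇒ V=17.9047 continue  boundary S*=71.2878
step 1: (k=1,j=0): S=86.6859, (K−S)⁺=49.3541, hold=52.0284 ⇒ V=52.0284 continue | (k=1,j=1): S=128.1785, (K−S)⁺=7.8615, hold=28.6761 ⇒ V=28.6761 continue  boundary S*=-
step 0: (k=0,j=0): S=105.4100, (K−S)⁺=30.6300, hold=40.6180 ⇒ V=40.6180 continue  boundary S*=-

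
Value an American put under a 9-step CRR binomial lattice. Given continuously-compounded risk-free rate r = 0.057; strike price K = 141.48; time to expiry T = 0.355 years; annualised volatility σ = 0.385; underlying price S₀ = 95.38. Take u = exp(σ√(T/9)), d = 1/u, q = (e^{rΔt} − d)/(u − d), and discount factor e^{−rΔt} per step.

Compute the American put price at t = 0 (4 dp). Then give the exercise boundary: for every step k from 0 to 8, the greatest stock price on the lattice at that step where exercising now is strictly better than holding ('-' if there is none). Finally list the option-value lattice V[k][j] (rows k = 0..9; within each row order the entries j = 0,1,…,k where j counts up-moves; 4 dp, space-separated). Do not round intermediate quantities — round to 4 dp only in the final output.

price = 46.1000
boundary = 95.3800 102.9592 95.3800 102.9592 95.3800 102.9592 111.1406 119.9721 129.5054
tree:
46.1000
53.1212 38.5208
59.6256 46.1000 30.7331
65.6512 53.1212 38.5208 22.9465
71.2332 59.6256 46.1000 30.3626 15.5029
76.4043 65.6512 53.1212 38.5208 22.1974 8.7598
81.1947 71.2332 59.6256 46.1000 30.3394 14.0115 3.4547
85.6325 76.4043 65.6512 53.1212 38.5208 21.5079 6.4455 0.4265
89.7436 81.1947 71.2332 59.6256 46.1000 30.3394 11.9746 0.8474 0.0000
93.5521 85.6325 76.4043 65.6512 53.1212 38.5208 21.5079 1.6838 0.0000 0.0000

Δt=0.03944, u=1.07946, d=0.92639, q=0.49560, disc=e^(-rΔt)=0.99775
k=9 terminal: V=max(K-S,0) → 93.5521 85.6325 76.4043 65.6512 53.1212 38.5208 21.5079 1.6838 0.0000 0.0000
k=8: j=0 S=51.7364 intr=89.7436 cont=89.4259 V=89.7436[EX]; j=1 S=60.2853 intr=81.1947 cont=80.8770 V=81.1947[EX]; j=2 S=70.2468 intr=71.2332 cont=70.9154 V=71.2332[EX]; j=3 S=81.8544 intr=59.6256 cont=59.3079 V=59.6256[EX]; j=4 S=95.3800 intr=46.1000 cont=45.7823 V=46.1000[EX]; j=5 S=111.1406 intr=30.3394 cont=30.0217 V=30.3394[EX]; j=6 S=129.5054 intr=11.9746 cont=11.6569 V=11.9746[EX]; j=7 S=150.9048 intr=0.0000 cont=0.8474 V=0.8474[hold]; j=8 S=175.8403 intr=0.0000 cont=0.0000 V=0.0000[hold]  S*(8)=129.5054
k=7: j=0 S=55.8475 intr=85.6325 cont=85.3147 V=85.6325[EX]; j=1 S=65.0757 intr=76.4043 cont=76.0865 V=76.4043[EX]; j=2 S=75.8288 intr=65.6512 cont=65.3334 V=65.6512[EX]; j=3 S=88.3588 intr=53.1212 cont=52.8035 V=53.1212[EX]; j=4 S=102.9592 intr=38.5208 cont=38.2031 V=38.5208[EX]; j=5 S=119.9721 intr=21.5079 cont=21.1902 V=21.5079[EX]; j=6 S=139.7962 intr=1.6838 cont=6.4455 V=6.4455[hold]; j=7 S=162.8961 intr=0.0000 cont=0.4265 V=0.4265[hold]  S*(7)=119.9721
k=6: j=0 S=60.2853 intr=81.1947 cont=80.8770 V=81.1947[EX]; j=1 S=70.2468 intr=71.2332 cont=70.9154 V=71.2332[EX]; j=2 S=81.8544 intr=59.6256 cont=59.3079 V=59.6256[EX]; j=3 S=95.3800 intr=46.1000 cont=45.7823 V=46.1000[EX]; j=4 S=111.1406 intr=30.3394 cont=30.0217 V=30.3394[EX]; j=5 S=129.5054 intr=11.9746 cont=14.0115 V=14.0115[hold]; j=6 S=150.9048 intr=0.0000 cont=3.4547 V=3.4547[hold]  S*(6)=111.1406
k=5: j=0 S=65.0757 intr=76.4043 cont=76.0865 V=76.4043[EX]; j=1 S=75.8288 intr=65.6512 cont=65.3334 V=65.6512[EX]; j=2 S=88.3588 intr=53.1212 cont=52.8035 V=53.1212[EX]; j=3 S=102.9592 intr=38.5208 cont=38.2031 V=38.5208[EX]; j=4 S=119.9721 intr=21.5079 cont=22.1974 V=22.1974[hold]; j=5 S=139.7962 intr=1.6838 cont=8.7598 V=8.7598[hold]  S*(5)=102.9592
k=4: j=0 S=70.2468 intr=71.2332 cont=70.9154 V=71.2332[EX]; j=1 S=81.8544 intr=59.6256 cont=59.3079 V=59.6256[EX]; j=2 S=95.3800 intr=46.1000 cont=45.7823 V=46.1000[EX]; j=3 S=111.1406 intr=30.3394 cont=30.3626 V=30.3626[hold]; j=4 S=129.5054 intr=11.9746 cont=15.5029 V=15.5029[hold]  S*(4)=95.3800
k=3: j=0 S=75.8288 intr=65.6512 cont=65.3334 V=65.6512[EX]; j=1 S=88.3588 intr=53.1212 cont=52.8035 V=53.1212[EX]; j=2 S=102.9592 intr=38.5208 cont=38.2146 V=38.5208[EX]; j=3 S=119.9721 intr=21.5079 cont=22.9465 V=22.9465[hold]  S*(3)=102.9592
k=2: j=0 S=81.8544 intr=59.6256 cont=59.3079 V=59.6256[EX]; j=1 S=95.3800 intr=46.1000 cont=45.7823 V=46.1000[EX]; j=2 S=111.1406 intr=30.3394 cont=30.7331 V=30.7331[hold]  S*(2)=95.3800
k=1: j=0 S=88.3588 intr=53.1212 cont=52.8035 V=53.1212[EX]; j=1 S=102.9592 intr=38.5208 cont=38.3978 V=38.5208[EX]  S*(1)=102.9592
k=0: j=0 S=95.3800 intr=46.1000 cont=45.7823 V=46.1000[EX]  S*(0)=95.3800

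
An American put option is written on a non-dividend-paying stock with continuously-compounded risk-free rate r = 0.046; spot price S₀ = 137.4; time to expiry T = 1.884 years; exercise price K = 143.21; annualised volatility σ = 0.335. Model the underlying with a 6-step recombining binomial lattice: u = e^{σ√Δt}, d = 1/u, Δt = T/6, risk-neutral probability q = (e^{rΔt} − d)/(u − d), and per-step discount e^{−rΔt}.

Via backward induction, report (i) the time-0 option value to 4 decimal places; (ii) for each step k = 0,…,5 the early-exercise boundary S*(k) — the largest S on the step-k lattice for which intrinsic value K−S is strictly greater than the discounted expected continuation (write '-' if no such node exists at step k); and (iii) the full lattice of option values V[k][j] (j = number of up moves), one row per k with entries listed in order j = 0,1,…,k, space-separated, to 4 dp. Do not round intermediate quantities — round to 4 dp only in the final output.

params: Δt=0.31400 u=1.20650 d=0.82885 q=0.49173 e^(-rΔt)=0.98566
t_6 payoffs: 98.6615 78.3638 48.8179 5.8100 0.0000 0.0000 0.0000
t_5: node(5,0) S=53.7476 payoff=89.4624 vs cont=87.4088 → 89.4624 [stop]  node(5,1) S=78.2366 payoff=64.9734 vs cont=62.9197 → 64.9734 [stop]  node(5,2) S=113.8836 payoff=29.3264 vs cont=27.2728 → 29.3264 [stop]  node(5,3) S=165.7724 payoff=0.0000 vs cont=2.9107 → 2.9107 [wait]  node(5,4) S=241.3034 payoff=0.0000 vs cont=0.0000 → 0.0000 [wait]  node(5,5) S=351.2487 payoff=0.0000 vs cont=0.0000 → 0.0000 [wait]  ⇒ S*(5)=113.8836
t_4: node(4,0) S=64.8462 payoff=78.3638 vs cont=76.3102 → 78.3638 [stop]  node(4,1) S=94.3921 payoff=48.8179 vs cont=46.7643 → 48.8179 [stop]  node(4,2) S=137.4000 payoff=5.8100 vs cont=16.1027 → 16.1027 [wait]  node(4,3) S=200.0036 payoff=0.0000 vs cont=1.4582 → 1.4582 [wait]  node(4,4) S=291.1314 payoff=0.0000 vs cont=0.0000 → 0.0000 [wait]  ⇒ S*(4)=94.3921
t_3: node(3,0) S=78.2366 payoff=64.9734 vs cont=62.9197 → 64.9734 [stop]  node(3,1) S=113.8836 payoff=29.3264 vs cont=32.2614 → 32.2614 [wait]  node(3,2) S=165.7724 payoff=0.0000 vs cont=8.7739 → 8.7739 [wait]  node(3,3) S=241.3034 payoff=0.0000 vs cont=0.7305 → 0.7305 [wait]  ⇒ S*(3)=78.2366
t_2: node(2,0) S=94.3921 payoff=48.8179 vs cont=48.1868 → 48.8179 [stop]  node(2,1) S=137.4000 payoff=5.8100 vs cont=20.4148 → 20.4148 [wait]  node(2,2) S=200.0036 payoff=0.0000 vs cont=4.7496 → 4.7496 [wait]  ⇒ S*(2)=94.3921
t_1: node(1,0) S=113.8836 payoff=29.3264 vs cont=34.3514 → 34.3514 [wait]  node(1,1) S=165.7724 payoff=0.0000 vs cont=12.5294 → 12.5294 [wait]  ⇒ S*(1)=-
t_0: node(0,0) S=137.4000 payoff=5.8100 vs cont=23.2821 → 23.2821 [wait]  ⇒ S*(0)=-

price = 23.2821
boundary = - - 94.3921 78.2366 94.3921 113.8836
tree:
23.2821
34.3514 12.5294
48.8179 20.4148 4.7496
64.9734 32.2614 8.7739 0.7305
78.3638 48.8179 16.1027 1.4582 0.0000
89.4624 64.9734 29.3264 2.9107 0.0000 0.0000
98.6615 78.3638 48.8179 5.8100 0.0000 0.0000 0.0000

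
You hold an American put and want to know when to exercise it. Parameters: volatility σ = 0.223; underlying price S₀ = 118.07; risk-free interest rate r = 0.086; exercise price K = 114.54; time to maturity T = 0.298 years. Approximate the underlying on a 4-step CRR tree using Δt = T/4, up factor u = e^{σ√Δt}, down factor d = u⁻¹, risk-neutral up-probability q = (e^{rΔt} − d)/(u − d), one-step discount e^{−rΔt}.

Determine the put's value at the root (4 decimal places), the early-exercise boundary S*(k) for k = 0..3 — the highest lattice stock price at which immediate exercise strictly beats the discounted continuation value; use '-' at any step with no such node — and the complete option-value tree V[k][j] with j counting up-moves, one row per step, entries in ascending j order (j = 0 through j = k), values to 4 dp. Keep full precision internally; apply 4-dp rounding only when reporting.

price = 3.1485
boundary = - - 104.5372 98.3641
tree:
3.1485
5.7242 0.9704
10.0028 2.1119 0.0000
16.1759 4.5962 0.0000 0.0000
21.9844 10.0028 0.0000 0.0000 0.0000

Δt=0.07450, u=1.06276, d=0.94095, q=0.53756, disc=e^(-rΔt)=0.99361
k=4 terminal: V=max(K-S,0) → 21.9844 10.0028 0.0000 0.0000 0.0000
k=3: j=0 S=98.3641 intr=16.1759 cont=15.4444 V=16.1759[EX]; j=1 S=111.0978 intr=3.4422 cont=4.5962 V=4.5962[hold]; j=2 S=125.4798 intr=0.0000 cont=0.0000 V=0.0000[hold]; j=3 S=141.7237 intr=0.0000 cont=0.0000 V=0.0000[hold]  S*(3)=98.3641
k=2: j=0 S=104.5372 intr=10.0028 cont=9.8876 V=10.0028[EX]; j=1 S=118.0700 intr=0.0000 cont=2.1119 V=2.1119[hold]; j=2 S=133.3546 intr=0.0000 cont=0.0000 V=0.0000[hold]  S*(2)=104.5372
k=1: j=0 S=111.0978 intr=3.4422 cont=5.7242 V=5.7242[hold]; j=1 S=125.4798 intr=0.0000 cont=0.9704 V=0.9704[hold]  S*(1)=-
k=0: j=0 S=118.0700 intr=0.0000 cont=3.1485 V=3.1485[hold]  S*(0)=-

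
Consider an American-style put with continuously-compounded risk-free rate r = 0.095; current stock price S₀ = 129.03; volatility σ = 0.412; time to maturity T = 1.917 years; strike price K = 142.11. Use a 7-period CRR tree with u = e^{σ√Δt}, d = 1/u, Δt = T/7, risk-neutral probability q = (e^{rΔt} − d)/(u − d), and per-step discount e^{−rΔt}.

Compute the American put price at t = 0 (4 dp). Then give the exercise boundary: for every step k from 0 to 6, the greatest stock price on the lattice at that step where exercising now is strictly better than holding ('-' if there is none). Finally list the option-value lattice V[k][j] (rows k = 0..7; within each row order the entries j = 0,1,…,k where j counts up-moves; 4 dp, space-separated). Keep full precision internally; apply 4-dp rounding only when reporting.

price = 27.1835
boundary = - - 83.8337 67.5744 83.8337 104.0051 83.8337
tree:
27.1835
40.4550 15.6898
58.2763 25.2264 7.2309
74.5356 39.1815 12.9661 2.0291
87.6414 58.2763 22.6481 4.2241 0.0000
98.2054 74.5356 38.1049 8.7932 0.0000 0.0000
106.7206 87.6414 58.2763 18.3048 0.0000 0.0000 0.0000
113.5842 98.2054 74.5356 38.1049 0.0000 0.0000 0.0000 0.0000

Δt=0.27386  u=1.24061  d=0.80605  q=0.50696  discount=0.97432
step 7 (expiry): payoffs max(K−S,0) = 113.5842 98.2054 74.5356 38.1049 0.0000 0.0000 0.0000 0.0000
step 6: (k=6,j=0): S=35.3894, (K−S)⁺=106.7206, hold=103.0710 ⇒ V=106.7206 exercise | (k=6,j=1): S=54.4686, (K−S)⁺=87.6414, hold=83.9919 ⇒ V=87.6414 exercise | (k=6,j=2): S=83.8337, (K−S)⁺=58.2763, hold=54.6268 ⇒ V=58.2763 exercise | (k=6,j=3): S=129.0300, (K−S)⁺=13.0800, hold=18.3048 ⇒ V=18.3048 continue | (k=6,j=4): S=198.5926, (K−S)⁺=0.0000, hold=0.0000 ⇒ V=0.0000 continue | (k=6,j=5): S=305.6577, (K−S)⁺=0.0000, hold=0.0000 ⇒ V=0.0000 continue | (k=6,j=6): S=470.4437, (K−S)⁺=0.0000, hold=0.0000 ⇒ V=0.0000 continue  boundary S*=83.8337
step 5: (k=5,j=0): S=43.9046, (K−S)⁺=98.2054, hold=94.5559 ⇒ V=98.2054 exercise | (k=5,j=1): S=67.5744, (K−S)⁺=74.5356, hold=70.8861 ⇒ V=74.5356 exercise | (k=5,j=2): S=104.0051, (K−S)⁺=38.1049, hold=37.0361 ⇒ V=38.1049 exercise | (k=5,j=3): S=160.0762, (K−S)⁺=0.0000, hold=8.7932 ⇒ V=8.7932 continue | (k=5,j=4): S=246.3764, (K−S)⁺=0.0000, hold=0.0000 ⇒ V=0.0000 continue | (k=5,j=5): S=379.2027, (K−S)⁺=0.0000, hold=0.0000 ⇒ V=0.0000 continue  boundary S*=104.0051
step 4: (k=4,j=0): S=54.4686, (K−S)⁺=87.6414, hold=83.9919 ⇒ V=87.6414 exercise | (k=4,j=1): S=83.8337, (K−S)⁺=58.2763, hold=54.6268 ⇒ V=58.2763 exercise | (k=4,j=2): S=129.0300, (K−S)⁺=13.0800, hold=22.6481 ⇒ V=22.6481 continue | (k=4,j=3): S=198.5926, (K−S)⁺=0.0000, hold=4.2241 ⇒ V=4.2241 continue | (k=4,j=4): S=305.6577, (K−S)⁺=0.0000, hold=0.0000 ⇒ V=0.0000 continue  boundary S*=83.8337
step 3: (k=3,j=0): S=67.5744, (K−S)⁺=74.5356, hold=70.8861 ⇒ V=74.5356 exercise | (k=3,j=1): S=104.0051, (K−S)⁺=38.1049, hold=39.1815 ⇒ V=39.1815 continue | (k=3,j=2): S=160.0762, (K−S)⁺=0.0000, hold=12.9661 ⇒ V=12.9661 continue | (k=3,j=3): S=246.3764, (K−S)⁺=0.0000, hold=2.0291 ⇒ V=2.0291 continue  boundary S*=67.5744
step 2: (k=2,j=0): S=83.8337, (K−S)⁺=58.2763, hold=55.1586 ⇒ V=58.2763 exercise | (k=2,j=1): S=129.0300, (K−S)⁺=13.0800, hold=25.2264 ⇒ V=25.2264 continue | (k=2,j=2): S=198.5926, (K−S)⁺=0.0000, hold=7.2309 ⇒ V=7.2309 continue  boundary S*=83.8337
step 1: (k=1,j=0): S=104.0051, (K−S)⁺=38.1049, hold=40.4550 ⇒ V=40.4550 continue | (k=1,j=1): S=160.0762, (K−S)⁺=0.0000, hold=15.6898 ⇒ V=15.6898 continue  boundary S*=-
step 0: (k=0,j=0): S=129.0300, (K−S)⁺=13.0800, hold=27.1835 ⇒ V=27.1835 continue  boundary S*=-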